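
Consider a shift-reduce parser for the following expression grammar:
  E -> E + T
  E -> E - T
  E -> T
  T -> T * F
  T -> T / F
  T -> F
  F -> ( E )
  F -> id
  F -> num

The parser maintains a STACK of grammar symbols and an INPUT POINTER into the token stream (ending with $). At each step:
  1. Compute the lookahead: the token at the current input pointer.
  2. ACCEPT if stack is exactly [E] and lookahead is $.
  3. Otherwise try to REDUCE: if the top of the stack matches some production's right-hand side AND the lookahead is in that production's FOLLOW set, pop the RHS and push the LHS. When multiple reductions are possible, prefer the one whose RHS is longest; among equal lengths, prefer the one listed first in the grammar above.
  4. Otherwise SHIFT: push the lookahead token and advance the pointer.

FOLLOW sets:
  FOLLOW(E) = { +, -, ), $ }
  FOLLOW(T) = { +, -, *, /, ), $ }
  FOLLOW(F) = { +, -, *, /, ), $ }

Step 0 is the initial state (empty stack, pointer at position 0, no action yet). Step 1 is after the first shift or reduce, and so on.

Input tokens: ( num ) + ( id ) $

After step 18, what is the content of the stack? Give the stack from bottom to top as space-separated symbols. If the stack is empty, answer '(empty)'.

Step 1: shift (. Stack=[(] ptr=1 lookahead=num remaining=[num ) + ( id ) $]
Step 2: shift num. Stack=[( num] ptr=2 lookahead=) remaining=[) + ( id ) $]
Step 3: reduce F->num. Stack=[( F] ptr=2 lookahead=) remaining=[) + ( id ) $]
Step 4: reduce T->F. Stack=[( T] ptr=2 lookahead=) remaining=[) + ( id ) $]
Step 5: reduce E->T. Stack=[( E] ptr=2 lookahead=) remaining=[) + ( id ) $]
Step 6: shift ). Stack=[( E )] ptr=3 lookahead=+ remaining=[+ ( id ) $]
Step 7: reduce F->( E ). Stack=[F] ptr=3 lookahead=+ remaining=[+ ( id ) $]
Step 8: reduce T->F. Stack=[T] ptr=3 lookahead=+ remaining=[+ ( id ) $]
Step 9: reduce E->T. Stack=[E] ptr=3 lookahead=+ remaining=[+ ( id ) $]
Step 10: shift +. Stack=[E +] ptr=4 lookahead=( remaining=[( id ) $]
Step 11: shift (. Stack=[E + (] ptr=5 lookahead=id remaining=[id ) $]
Step 12: shift id. Stack=[E + ( id] ptr=6 lookahead=) remaining=[) $]
Step 13: reduce F->id. Stack=[E + ( F] ptr=6 lookahead=) remaining=[) $]
Step 14: reduce T->F. Stack=[E + ( T] ptr=6 lookahead=) remaining=[) $]
Step 15: reduce E->T. Stack=[E + ( E] ptr=6 lookahead=) remaining=[) $]
Step 16: shift ). Stack=[E + ( E )] ptr=7 lookahead=$ remaining=[$]
Step 17: reduce F->( E ). Stack=[E + F] ptr=7 lookahead=$ remaining=[$]
Step 18: reduce T->F. Stack=[E + T] ptr=7 lookahead=$ remaining=[$]

Answer: E + T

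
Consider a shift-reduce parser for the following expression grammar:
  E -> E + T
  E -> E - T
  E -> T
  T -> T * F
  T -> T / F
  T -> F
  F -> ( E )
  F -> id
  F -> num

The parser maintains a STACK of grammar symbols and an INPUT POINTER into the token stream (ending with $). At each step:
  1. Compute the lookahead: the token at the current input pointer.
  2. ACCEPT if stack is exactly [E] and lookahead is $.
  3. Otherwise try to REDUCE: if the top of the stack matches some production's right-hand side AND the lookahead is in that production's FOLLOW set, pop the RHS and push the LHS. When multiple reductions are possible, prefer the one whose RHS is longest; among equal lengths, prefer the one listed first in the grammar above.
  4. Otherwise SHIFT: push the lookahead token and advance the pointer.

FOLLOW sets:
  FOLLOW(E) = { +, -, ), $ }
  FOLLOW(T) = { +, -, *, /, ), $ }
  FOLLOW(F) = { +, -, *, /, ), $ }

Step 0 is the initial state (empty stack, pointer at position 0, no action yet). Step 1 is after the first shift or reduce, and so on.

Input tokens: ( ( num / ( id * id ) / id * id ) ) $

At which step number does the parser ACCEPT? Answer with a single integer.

Step 1: shift (. Stack=[(] ptr=1 lookahead=( remaining=[( num / ( id * id ) / id * id ) ) $]
Step 2: shift (. Stack=[( (] ptr=2 lookahead=num remaining=[num / ( id * id ) / id * id ) ) $]
Step 3: shift num. Stack=[( ( num] ptr=3 lookahead=/ remaining=[/ ( id * id ) / id * id ) ) $]
Step 4: reduce F->num. Stack=[( ( F] ptr=3 lookahead=/ remaining=[/ ( id * id ) / id * id ) ) $]
Step 5: reduce T->F. Stack=[( ( T] ptr=3 lookahead=/ remaining=[/ ( id * id ) / id * id ) ) $]
Step 6: shift /. Stack=[( ( T /] ptr=4 lookahead=( remaining=[( id * id ) / id * id ) ) $]
Step 7: shift (. Stack=[( ( T / (] ptr=5 lookahead=id remaining=[id * id ) / id * id ) ) $]
Step 8: shift id. Stack=[( ( T / ( id] ptr=6 lookahead=* remaining=[* id ) / id * id ) ) $]
Step 9: reduce F->id. Stack=[( ( T / ( F] ptr=6 lookahead=* remaining=[* id ) / id * id ) ) $]
Step 10: reduce T->F. Stack=[( ( T / ( T] ptr=6 lookahead=* remaining=[* id ) / id * id ) ) $]
Step 11: shift *. Stack=[( ( T / ( T *] ptr=7 lookahead=id remaining=[id ) / id * id ) ) $]
Step 12: shift id. Stack=[( ( T / ( T * id] ptr=8 lookahead=) remaining=[) / id * id ) ) $]
Step 13: reduce F->id. Stack=[( ( T / ( T * F] ptr=8 lookahead=) remaining=[) / id * id ) ) $]
Step 14: reduce T->T * F. Stack=[( ( T / ( T] ptr=8 lookahead=) remaining=[) / id * id ) ) $]
Step 15: reduce E->T. Stack=[( ( T / ( E] ptr=8 lookahead=) remaining=[) / id * id ) ) $]
Step 16: shift ). Stack=[( ( T / ( E )] ptr=9 lookahead=/ remaining=[/ id * id ) ) $]
Step 17: reduce F->( E ). Stack=[( ( T / F] ptr=9 lookahead=/ remaining=[/ id * id ) ) $]
Step 18: reduce T->T / F. Stack=[( ( T] ptr=9 lookahead=/ remaining=[/ id * id ) ) $]
Step 19: shift /. Stack=[( ( T /] ptr=10 lookahead=id remaining=[id * id ) ) $]
Step 20: shift id. Stack=[( ( T / id] ptr=11 lookahead=* remaining=[* id ) ) $]
Step 21: reduce F->id. Stack=[( ( T / F] ptr=11 lookahead=* remaining=[* id ) ) $]
Step 22: reduce T->T / F. Stack=[( ( T] ptr=11 lookahead=* remaining=[* id ) ) $]
Step 23: shift *. Stack=[( ( T *] ptr=12 lookahead=id remaining=[id ) ) $]
Step 24: shift id. Stack=[( ( T * id] ptr=13 lookahead=) remaining=[) ) $]
Step 25: reduce F->id. Stack=[( ( T * F] ptr=13 lookahead=) remaining=[) ) $]
Step 26: reduce T->T * F. Stack=[( ( T] ptr=13 lookahead=) remaining=[) ) $]
Step 27: reduce E->T. Stack=[( ( E] ptr=13 lookahead=) remaining=[) ) $]
Step 28: shift ). Stack=[( ( E )] ptr=14 lookahead=) remaining=[) $]
Step 29: reduce F->( E ). Stack=[( F] ptr=14 lookahead=) remaining=[) $]
Step 30: reduce T->F. Stack=[( T] ptr=14 lookahead=) remaining=[) $]
Step 31: reduce E->T. Stack=[( E] ptr=14 lookahead=) remaining=[) $]
Step 32: shift ). Stack=[( E )] ptr=15 lookahead=$ remaining=[$]
Step 33: reduce F->( E ). Stack=[F] ptr=15 lookahead=$ remaining=[$]
Step 34: reduce T->F. Stack=[T] ptr=15 lookahead=$ remaining=[$]
Step 35: reduce E->T. Stack=[E] ptr=15 lookahead=$ remaining=[$]
Step 36: accept. Stack=[E] ptr=15 lookahead=$ remaining=[$]

Answer: 36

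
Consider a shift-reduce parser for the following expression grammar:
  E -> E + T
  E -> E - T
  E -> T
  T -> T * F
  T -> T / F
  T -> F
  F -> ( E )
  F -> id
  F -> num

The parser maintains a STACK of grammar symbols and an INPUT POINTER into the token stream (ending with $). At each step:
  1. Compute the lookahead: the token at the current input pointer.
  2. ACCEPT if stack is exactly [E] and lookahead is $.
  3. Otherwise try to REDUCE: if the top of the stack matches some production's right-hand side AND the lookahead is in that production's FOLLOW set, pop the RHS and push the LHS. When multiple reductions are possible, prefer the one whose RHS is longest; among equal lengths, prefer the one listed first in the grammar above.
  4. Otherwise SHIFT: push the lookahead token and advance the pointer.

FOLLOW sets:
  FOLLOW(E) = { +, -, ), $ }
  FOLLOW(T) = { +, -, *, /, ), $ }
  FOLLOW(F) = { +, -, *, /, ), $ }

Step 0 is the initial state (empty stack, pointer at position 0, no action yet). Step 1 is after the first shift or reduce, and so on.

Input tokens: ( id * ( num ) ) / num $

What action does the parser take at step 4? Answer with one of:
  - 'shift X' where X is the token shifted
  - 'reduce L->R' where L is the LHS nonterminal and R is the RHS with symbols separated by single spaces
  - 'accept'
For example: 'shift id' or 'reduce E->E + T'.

Step 1: shift (. Stack=[(] ptr=1 lookahead=id remaining=[id * ( num ) ) / num $]
Step 2: shift id. Stack=[( id] ptr=2 lookahead=* remaining=[* ( num ) ) / num $]
Step 3: reduce F->id. Stack=[( F] ptr=2 lookahead=* remaining=[* ( num ) ) / num $]
Step 4: reduce T->F. Stack=[( T] ptr=2 lookahead=* remaining=[* ( num ) ) / num $]

Answer: reduce T->F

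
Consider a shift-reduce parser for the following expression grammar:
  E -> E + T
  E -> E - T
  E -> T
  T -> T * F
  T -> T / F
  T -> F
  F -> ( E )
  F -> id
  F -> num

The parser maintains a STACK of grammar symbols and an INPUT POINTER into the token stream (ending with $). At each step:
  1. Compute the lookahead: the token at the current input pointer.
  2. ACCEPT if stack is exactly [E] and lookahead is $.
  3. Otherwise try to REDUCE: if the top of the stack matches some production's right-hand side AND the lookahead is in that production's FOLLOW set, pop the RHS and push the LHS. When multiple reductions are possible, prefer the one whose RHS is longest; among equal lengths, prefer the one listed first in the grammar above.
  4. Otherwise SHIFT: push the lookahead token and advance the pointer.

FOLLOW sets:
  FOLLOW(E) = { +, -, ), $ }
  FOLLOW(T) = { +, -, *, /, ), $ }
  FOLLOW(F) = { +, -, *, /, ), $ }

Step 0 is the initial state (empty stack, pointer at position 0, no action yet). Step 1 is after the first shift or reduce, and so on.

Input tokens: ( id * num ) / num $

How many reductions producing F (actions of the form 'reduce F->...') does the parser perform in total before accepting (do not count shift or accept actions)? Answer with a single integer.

Step 1: shift (. Stack=[(] ptr=1 lookahead=id remaining=[id * num ) / num $]
Step 2: shift id. Stack=[( id] ptr=2 lookahead=* remaining=[* num ) / num $]
Step 3: reduce F->id. Stack=[( F] ptr=2 lookahead=* remaining=[* num ) / num $]
Step 4: reduce T->F. Stack=[( T] ptr=2 lookahead=* remaining=[* num ) / num $]
Step 5: shift *. Stack=[( T *] ptr=3 lookahead=num remaining=[num ) / num $]
Step 6: shift num. Stack=[( T * num] ptr=4 lookahead=) remaining=[) / num $]
Step 7: reduce F->num. Stack=[( T * F] ptr=4 lookahead=) remaining=[) / num $]
Step 8: reduce T->T * F. Stack=[( T] ptr=4 lookahead=) remaining=[) / num $]
Step 9: reduce E->T. Stack=[( E] ptr=4 lookahead=) remaining=[) / num $]
Step 10: shift ). Stack=[( E )] ptr=5 lookahead=/ remaining=[/ num $]
Step 11: reduce F->( E ). Stack=[F] ptr=5 lookahead=/ remaining=[/ num $]
Step 12: reduce T->F. Stack=[T] ptr=5 lookahead=/ remaining=[/ num $]
Step 13: shift /. Stack=[T /] ptr=6 lookahead=num remaining=[num $]
Step 14: shift num. Stack=[T / num] ptr=7 lookahead=$ remaining=[$]
Step 15: reduce F->num. Stack=[T / F] ptr=7 lookahead=$ remaining=[$]
Step 16: reduce T->T / F. Stack=[T] ptr=7 lookahead=$ remaining=[$]
Step 17: reduce E->T. Stack=[E] ptr=7 lookahead=$ remaining=[$]
Step 18: accept. Stack=[E] ptr=7 lookahead=$ remaining=[$]

Answer: 4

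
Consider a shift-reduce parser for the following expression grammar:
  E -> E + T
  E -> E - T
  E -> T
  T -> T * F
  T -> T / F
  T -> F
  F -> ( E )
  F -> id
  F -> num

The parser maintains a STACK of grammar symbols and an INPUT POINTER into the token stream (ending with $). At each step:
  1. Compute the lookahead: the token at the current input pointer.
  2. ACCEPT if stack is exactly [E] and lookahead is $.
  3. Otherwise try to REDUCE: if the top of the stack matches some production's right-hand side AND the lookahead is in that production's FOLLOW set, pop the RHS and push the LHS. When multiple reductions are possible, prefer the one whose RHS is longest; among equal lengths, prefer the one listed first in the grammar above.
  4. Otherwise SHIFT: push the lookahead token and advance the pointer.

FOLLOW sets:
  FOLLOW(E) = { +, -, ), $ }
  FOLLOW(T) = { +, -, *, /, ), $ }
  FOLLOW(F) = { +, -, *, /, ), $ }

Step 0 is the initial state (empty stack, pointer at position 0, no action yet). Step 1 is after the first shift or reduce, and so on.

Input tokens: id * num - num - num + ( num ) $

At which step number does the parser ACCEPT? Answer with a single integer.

Answer: 29

Derivation:
Step 1: shift id. Stack=[id] ptr=1 lookahead=* remaining=[* num - num - num + ( num ) $]
Step 2: reduce F->id. Stack=[F] ptr=1 lookahead=* remaining=[* num - num - num + ( num ) $]
Step 3: reduce T->F. Stack=[T] ptr=1 lookahead=* remaining=[* num - num - num + ( num ) $]
Step 4: shift *. Stack=[T *] ptr=2 lookahead=num remaining=[num - num - num + ( num ) $]
Step 5: shift num. Stack=[T * num] ptr=3 lookahead=- remaining=[- num - num + ( num ) $]
Step 6: reduce F->num. Stack=[T * F] ptr=3 lookahead=- remaining=[- num - num + ( num ) $]
Step 7: reduce T->T * F. Stack=[T] ptr=3 lookahead=- remaining=[- num - num + ( num ) $]
Step 8: reduce E->T. Stack=[E] ptr=3 lookahead=- remaining=[- num - num + ( num ) $]
Step 9: shift -. Stack=[E -] ptr=4 lookahead=num remaining=[num - num + ( num ) $]
Step 10: shift num. Stack=[E - num] ptr=5 lookahead=- remaining=[- num + ( num ) $]
Step 11: reduce F->num. Stack=[E - F] ptr=5 lookahead=- remaining=[- num + ( num ) $]
Step 12: reduce T->F. Stack=[E - T] ptr=5 lookahead=- remaining=[- num + ( num ) $]
Step 13: reduce E->E - T. Stack=[E] ptr=5 lookahead=- remaining=[- num + ( num ) $]
Step 14: shift -. Stack=[E -] ptr=6 lookahead=num remaining=[num + ( num ) $]
Step 15: shift num. Stack=[E - num] ptr=7 lookahead=+ remaining=[+ ( num ) $]
Step 16: reduce F->num. Stack=[E - F] ptr=7 lookahead=+ remaining=[+ ( num ) $]
Step 17: reduce T->F. Stack=[E - T] ptr=7 lookahead=+ remaining=[+ ( num ) $]
Step 18: reduce E->E - T. Stack=[E] ptr=7 lookahead=+ remaining=[+ ( num ) $]
Step 19: shift +. Stack=[E +] ptr=8 lookahead=( remaining=[( num ) $]
Step 20: shift (. Stack=[E + (] ptr=9 lookahead=num remaining=[num ) $]
Step 21: shift num. Stack=[E + ( num] ptr=10 lookahead=) remaining=[) $]
Step 22: reduce F->num. Stack=[E + ( F] ptr=10 lookahead=) remaining=[) $]
Step 23: reduce T->F. Stack=[E + ( T] ptr=10 lookahead=) remaining=[) $]
Step 24: reduce E->T. Stack=[E + ( E] ptr=10 lookahead=) remaining=[) $]
Step 25: shift ). Stack=[E + ( E )] ptr=11 lookahead=$ remaining=[$]
Step 26: reduce F->( E ). Stack=[E + F] ptr=11 lookahead=$ remaining=[$]
Step 27: reduce T->F. Stack=[E + T] ptr=11 lookahead=$ remaining=[$]
Step 28: reduce E->E + T. Stack=[E] ptr=11 lookahead=$ remaining=[$]
Step 29: accept. Stack=[E] ptr=11 lookahead=$ remaining=[$]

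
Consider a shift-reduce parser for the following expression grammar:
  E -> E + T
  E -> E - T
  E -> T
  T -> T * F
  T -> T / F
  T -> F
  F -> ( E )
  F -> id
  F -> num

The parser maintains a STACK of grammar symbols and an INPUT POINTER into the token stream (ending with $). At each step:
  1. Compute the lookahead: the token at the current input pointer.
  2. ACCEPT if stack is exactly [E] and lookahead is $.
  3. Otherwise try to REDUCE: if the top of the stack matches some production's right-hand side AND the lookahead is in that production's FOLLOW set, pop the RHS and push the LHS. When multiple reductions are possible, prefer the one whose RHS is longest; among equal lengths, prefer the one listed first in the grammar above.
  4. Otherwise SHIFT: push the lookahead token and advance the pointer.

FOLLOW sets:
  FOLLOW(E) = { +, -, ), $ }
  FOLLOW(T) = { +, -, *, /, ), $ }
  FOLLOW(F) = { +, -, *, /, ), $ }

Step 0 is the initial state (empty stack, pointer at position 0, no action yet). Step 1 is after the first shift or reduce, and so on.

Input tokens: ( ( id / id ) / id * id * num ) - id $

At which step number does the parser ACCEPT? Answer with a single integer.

Answer: 36

Derivation:
Step 1: shift (. Stack=[(] ptr=1 lookahead=( remaining=[( id / id ) / id * id * num ) - id $]
Step 2: shift (. Stack=[( (] ptr=2 lookahead=id remaining=[id / id ) / id * id * num ) - id $]
Step 3: shift id. Stack=[( ( id] ptr=3 lookahead=/ remaining=[/ id ) / id * id * num ) - id $]
Step 4: reduce F->id. Stack=[( ( F] ptr=3 lookahead=/ remaining=[/ id ) / id * id * num ) - id $]
Step 5: reduce T->F. Stack=[( ( T] ptr=3 lookahead=/ remaining=[/ id ) / id * id * num ) - id $]
Step 6: shift /. Stack=[( ( T /] ptr=4 lookahead=id remaining=[id ) / id * id * num ) - id $]
Step 7: shift id. Stack=[( ( T / id] ptr=5 lookahead=) remaining=[) / id * id * num ) - id $]
Step 8: reduce F->id. Stack=[( ( T / F] ptr=5 lookahead=) remaining=[) / id * id * num ) - id $]
Step 9: reduce T->T / F. Stack=[( ( T] ptr=5 lookahead=) remaining=[) / id * id * num ) - id $]
Step 10: reduce E->T. Stack=[( ( E] ptr=5 lookahead=) remaining=[) / id * id * num ) - id $]
Step 11: shift ). Stack=[( ( E )] ptr=6 lookahead=/ remaining=[/ id * id * num ) - id $]
Step 12: reduce F->( E ). Stack=[( F] ptr=6 lookahead=/ remaining=[/ id * id * num ) - id $]
Step 13: reduce T->F. Stack=[( T] ptr=6 lookahead=/ remaining=[/ id * id * num ) - id $]
Step 14: shift /. Stack=[( T /] ptr=7 lookahead=id remaining=[id * id * num ) - id $]
Step 15: shift id. Stack=[( T / id] ptr=8 lookahead=* remaining=[* id * num ) - id $]
Step 16: reduce F->id. Stack=[( T / F] ptr=8 lookahead=* remaining=[* id * num ) - id $]
Step 17: reduce T->T / F. Stack=[( T] ptr=8 lookahead=* remaining=[* id * num ) - id $]
Step 18: shift *. Stack=[( T *] ptr=9 lookahead=id remaining=[id * num ) - id $]
Step 19: shift id. Stack=[( T * id] ptr=10 lookahead=* remaining=[* num ) - id $]
Step 20: reduce F->id. Stack=[( T * F] ptr=10 lookahead=* remaining=[* num ) - id $]
Step 21: reduce T->T * F. Stack=[( T] ptr=10 lookahead=* remaining=[* num ) - id $]
Step 22: shift *. Stack=[( T *] ptr=11 lookahead=num remaining=[num ) - id $]
Step 23: shift num. Stack=[( T * num] ptr=12 lookahead=) remaining=[) - id $]
Step 24: reduce F->num. Stack=[( T * F] ptr=12 lookahead=) remaining=[) - id $]
Step 25: reduce T->T * F. Stack=[( T] ptr=12 lookahead=) remaining=[) - id $]
Step 26: reduce E->T. Stack=[( E] ptr=12 lookahead=) remaining=[) - id $]
Step 27: shift ). Stack=[( E )] ptr=13 lookahead=- remaining=[- id $]
Step 28: reduce F->( E ). Stack=[F] ptr=13 lookahead=- remaining=[- id $]
Step 29: reduce T->F. Stack=[T] ptr=13 lookahead=- remaining=[- id $]
Step 30: reduce E->T. Stack=[E] ptr=13 lookahead=- remaining=[- id $]
Step 31: shift -. Stack=[E -] ptr=14 lookahead=id remaining=[id $]
Step 32: shift id. Stack=[E - id] ptr=15 lookahead=$ remaining=[$]
Step 33: reduce F->id. Stack=[E - F] ptr=15 lookahead=$ remaining=[$]
Step 34: reduce T->F. Stack=[E - T] ptr=15 lookahead=$ remaining=[$]
Step 35: reduce E->E - T. Stack=[E] ptr=15 lookahead=$ remaining=[$]
Step 36: accept. Stack=[E] ptr=15 lookahead=$ remaining=[$]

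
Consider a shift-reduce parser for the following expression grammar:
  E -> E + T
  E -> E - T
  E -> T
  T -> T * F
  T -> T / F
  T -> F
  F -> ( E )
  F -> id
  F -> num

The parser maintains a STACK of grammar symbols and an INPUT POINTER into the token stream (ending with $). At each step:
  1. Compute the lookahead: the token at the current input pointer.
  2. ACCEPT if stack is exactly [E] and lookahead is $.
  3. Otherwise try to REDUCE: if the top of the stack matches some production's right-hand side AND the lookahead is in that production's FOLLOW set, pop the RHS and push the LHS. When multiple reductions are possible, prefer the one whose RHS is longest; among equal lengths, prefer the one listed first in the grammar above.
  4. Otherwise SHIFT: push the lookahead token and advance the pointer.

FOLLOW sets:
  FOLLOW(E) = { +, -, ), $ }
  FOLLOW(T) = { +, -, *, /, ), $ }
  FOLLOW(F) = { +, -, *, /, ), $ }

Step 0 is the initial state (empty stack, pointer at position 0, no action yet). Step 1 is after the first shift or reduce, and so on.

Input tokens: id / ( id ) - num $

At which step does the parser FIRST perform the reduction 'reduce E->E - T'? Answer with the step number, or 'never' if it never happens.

Step 1: shift id. Stack=[id] ptr=1 lookahead=/ remaining=[/ ( id ) - num $]
Step 2: reduce F->id. Stack=[F] ptr=1 lookahead=/ remaining=[/ ( id ) - num $]
Step 3: reduce T->F. Stack=[T] ptr=1 lookahead=/ remaining=[/ ( id ) - num $]
Step 4: shift /. Stack=[T /] ptr=2 lookahead=( remaining=[( id ) - num $]
Step 5: shift (. Stack=[T / (] ptr=3 lookahead=id remaining=[id ) - num $]
Step 6: shift id. Stack=[T / ( id] ptr=4 lookahead=) remaining=[) - num $]
Step 7: reduce F->id. Stack=[T / ( F] ptr=4 lookahead=) remaining=[) - num $]
Step 8: reduce T->F. Stack=[T / ( T] ptr=4 lookahead=) remaining=[) - num $]
Step 9: reduce E->T. Stack=[T / ( E] ptr=4 lookahead=) remaining=[) - num $]
Step 10: shift ). Stack=[T / ( E )] ptr=5 lookahead=- remaining=[- num $]
Step 11: reduce F->( E ). Stack=[T / F] ptr=5 lookahead=- remaining=[- num $]
Step 12: reduce T->T / F. Stack=[T] ptr=5 lookahead=- remaining=[- num $]
Step 13: reduce E->T. Stack=[E] ptr=5 lookahead=- remaining=[- num $]
Step 14: shift -. Stack=[E -] ptr=6 lookahead=num remaining=[num $]
Step 15: shift num. Stack=[E - num] ptr=7 lookahead=$ remaining=[$]
Step 16: reduce F->num. Stack=[E - F] ptr=7 lookahead=$ remaining=[$]
Step 17: reduce T->F. Stack=[E - T] ptr=7 lookahead=$ remaining=[$]
Step 18: reduce E->E - T. Stack=[E] ptr=7 lookahead=$ remaining=[$]

Answer: 18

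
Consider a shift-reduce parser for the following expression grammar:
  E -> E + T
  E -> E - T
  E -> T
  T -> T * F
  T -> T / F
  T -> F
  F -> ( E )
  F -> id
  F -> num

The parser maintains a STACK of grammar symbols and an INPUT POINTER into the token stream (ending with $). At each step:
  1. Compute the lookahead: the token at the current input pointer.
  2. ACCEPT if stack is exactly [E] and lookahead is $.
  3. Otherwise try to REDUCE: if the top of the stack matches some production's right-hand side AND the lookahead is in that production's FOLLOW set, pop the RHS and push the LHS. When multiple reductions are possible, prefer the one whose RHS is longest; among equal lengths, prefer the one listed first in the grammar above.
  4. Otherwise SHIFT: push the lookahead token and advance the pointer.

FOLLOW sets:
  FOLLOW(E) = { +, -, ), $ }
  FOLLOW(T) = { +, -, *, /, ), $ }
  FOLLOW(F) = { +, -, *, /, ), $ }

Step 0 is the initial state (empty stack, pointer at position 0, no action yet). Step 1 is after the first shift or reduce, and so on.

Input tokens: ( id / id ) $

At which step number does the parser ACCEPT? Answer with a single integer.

Answer: 14

Derivation:
Step 1: shift (. Stack=[(] ptr=1 lookahead=id remaining=[id / id ) $]
Step 2: shift id. Stack=[( id] ptr=2 lookahead=/ remaining=[/ id ) $]
Step 3: reduce F->id. Stack=[( F] ptr=2 lookahead=/ remaining=[/ id ) $]
Step 4: reduce T->F. Stack=[( T] ptr=2 lookahead=/ remaining=[/ id ) $]
Step 5: shift /. Stack=[( T /] ptr=3 lookahead=id remaining=[id ) $]
Step 6: shift id. Stack=[( T / id] ptr=4 lookahead=) remaining=[) $]
Step 7: reduce F->id. Stack=[( T / F] ptr=4 lookahead=) remaining=[) $]
Step 8: reduce T->T / F. Stack=[( T] ptr=4 lookahead=) remaining=[) $]
Step 9: reduce E->T. Stack=[( E] ptr=4 lookahead=) remaining=[) $]
Step 10: shift ). Stack=[( E )] ptr=5 lookahead=$ remaining=[$]
Step 11: reduce F->( E ). Stack=[F] ptr=5 lookahead=$ remaining=[$]
Step 12: reduce T->F. Stack=[T] ptr=5 lookahead=$ remaining=[$]
Step 13: reduce E->T. Stack=[E] ptr=5 lookahead=$ remaining=[$]
Step 14: accept. Stack=[E] ptr=5 lookahead=$ remaining=[$]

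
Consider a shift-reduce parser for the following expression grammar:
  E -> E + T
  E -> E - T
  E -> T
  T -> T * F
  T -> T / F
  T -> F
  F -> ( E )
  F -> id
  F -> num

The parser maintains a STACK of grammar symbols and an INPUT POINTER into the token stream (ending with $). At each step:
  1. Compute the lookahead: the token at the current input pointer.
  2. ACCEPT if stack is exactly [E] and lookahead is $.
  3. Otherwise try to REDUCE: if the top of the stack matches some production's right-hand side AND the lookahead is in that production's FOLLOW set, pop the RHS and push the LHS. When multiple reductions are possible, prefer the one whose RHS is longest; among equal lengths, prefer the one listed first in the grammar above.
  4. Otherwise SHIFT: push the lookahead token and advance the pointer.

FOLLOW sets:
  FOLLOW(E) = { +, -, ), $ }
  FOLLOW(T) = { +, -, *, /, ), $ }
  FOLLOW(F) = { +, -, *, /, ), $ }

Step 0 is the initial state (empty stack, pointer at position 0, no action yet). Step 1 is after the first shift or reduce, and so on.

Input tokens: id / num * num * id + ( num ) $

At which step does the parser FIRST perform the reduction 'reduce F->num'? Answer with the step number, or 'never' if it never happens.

Step 1: shift id. Stack=[id] ptr=1 lookahead=/ remaining=[/ num * num * id + ( num ) $]
Step 2: reduce F->id. Stack=[F] ptr=1 lookahead=/ remaining=[/ num * num * id + ( num ) $]
Step 3: reduce T->F. Stack=[T] ptr=1 lookahead=/ remaining=[/ num * num * id + ( num ) $]
Step 4: shift /. Stack=[T /] ptr=2 lookahead=num remaining=[num * num * id + ( num ) $]
Step 5: shift num. Stack=[T / num] ptr=3 lookahead=* remaining=[* num * id + ( num ) $]
Step 6: reduce F->num. Stack=[T / F] ptr=3 lookahead=* remaining=[* num * id + ( num ) $]

Answer: 6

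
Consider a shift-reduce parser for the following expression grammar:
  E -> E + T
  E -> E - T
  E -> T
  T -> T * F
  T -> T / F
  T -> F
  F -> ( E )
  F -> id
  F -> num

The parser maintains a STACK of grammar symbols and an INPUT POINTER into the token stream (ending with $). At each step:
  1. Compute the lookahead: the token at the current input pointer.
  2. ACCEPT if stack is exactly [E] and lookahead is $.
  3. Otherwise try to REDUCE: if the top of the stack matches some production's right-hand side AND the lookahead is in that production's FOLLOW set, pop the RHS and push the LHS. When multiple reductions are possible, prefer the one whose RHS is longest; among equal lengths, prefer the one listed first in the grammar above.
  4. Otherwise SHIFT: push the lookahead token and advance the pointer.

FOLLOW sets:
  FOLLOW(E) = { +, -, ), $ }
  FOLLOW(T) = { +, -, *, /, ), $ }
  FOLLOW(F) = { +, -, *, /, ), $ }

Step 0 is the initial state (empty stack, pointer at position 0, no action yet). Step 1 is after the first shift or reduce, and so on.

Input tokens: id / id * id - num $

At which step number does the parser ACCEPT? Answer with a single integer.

Answer: 18

Derivation:
Step 1: shift id. Stack=[id] ptr=1 lookahead=/ remaining=[/ id * id - num $]
Step 2: reduce F->id. Stack=[F] ptr=1 lookahead=/ remaining=[/ id * id - num $]
Step 3: reduce T->F. Stack=[T] ptr=1 lookahead=/ remaining=[/ id * id - num $]
Step 4: shift /. Stack=[T /] ptr=2 lookahead=id remaining=[id * id - num $]
Step 5: shift id. Stack=[T / id] ptr=3 lookahead=* remaining=[* id - num $]
Step 6: reduce F->id. Stack=[T / F] ptr=3 lookahead=* remaining=[* id - num $]
Step 7: reduce T->T / F. Stack=[T] ptr=3 lookahead=* remaining=[* id - num $]
Step 8: shift *. Stack=[T *] ptr=4 lookahead=id remaining=[id - num $]
Step 9: shift id. Stack=[T * id] ptr=5 lookahead=- remaining=[- num $]
Step 10: reduce F->id. Stack=[T * F] ptr=5 lookahead=- remaining=[- num $]
Step 11: reduce T->T * F. Stack=[T] ptr=5 lookahead=- remaining=[- num $]
Step 12: reduce E->T. Stack=[E] ptr=5 lookahead=- remaining=[- num $]
Step 13: shift -. Stack=[E -] ptr=6 lookahead=num remaining=[num $]
Step 14: shift num. Stack=[E - num] ptr=7 lookahead=$ remaining=[$]
Step 15: reduce F->num. Stack=[E - F] ptr=7 lookahead=$ remaining=[$]
Step 16: reduce T->F. Stack=[E - T] ptr=7 lookahead=$ remaining=[$]
Step 17: reduce E->E - T. Stack=[E] ptr=7 lookahead=$ remaining=[$]
Step 18: accept. Stack=[E] ptr=7 lookahead=$ remaining=[$]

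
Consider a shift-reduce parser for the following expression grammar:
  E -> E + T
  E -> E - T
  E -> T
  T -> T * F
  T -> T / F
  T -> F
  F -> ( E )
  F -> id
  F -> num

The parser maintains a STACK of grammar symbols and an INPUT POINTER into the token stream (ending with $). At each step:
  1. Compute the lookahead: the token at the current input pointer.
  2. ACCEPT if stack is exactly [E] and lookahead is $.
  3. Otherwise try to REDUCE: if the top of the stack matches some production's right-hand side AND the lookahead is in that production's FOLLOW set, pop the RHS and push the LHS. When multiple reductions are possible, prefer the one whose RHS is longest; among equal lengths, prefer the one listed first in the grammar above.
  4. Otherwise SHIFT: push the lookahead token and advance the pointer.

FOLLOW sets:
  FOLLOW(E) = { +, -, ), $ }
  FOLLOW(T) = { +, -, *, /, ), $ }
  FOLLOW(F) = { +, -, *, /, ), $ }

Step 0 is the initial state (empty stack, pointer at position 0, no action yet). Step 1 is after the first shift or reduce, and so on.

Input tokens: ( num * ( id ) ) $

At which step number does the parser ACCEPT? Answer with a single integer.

Answer: 19

Derivation:
Step 1: shift (. Stack=[(] ptr=1 lookahead=num remaining=[num * ( id ) ) $]
Step 2: shift num. Stack=[( num] ptr=2 lookahead=* remaining=[* ( id ) ) $]
Step 3: reduce F->num. Stack=[( F] ptr=2 lookahead=* remaining=[* ( id ) ) $]
Step 4: reduce T->F. Stack=[( T] ptr=2 lookahead=* remaining=[* ( id ) ) $]
Step 5: shift *. Stack=[( T *] ptr=3 lookahead=( remaining=[( id ) ) $]
Step 6: shift (. Stack=[( T * (] ptr=4 lookahead=id remaining=[id ) ) $]
Step 7: shift id. Stack=[( T * ( id] ptr=5 lookahead=) remaining=[) ) $]
Step 8: reduce F->id. Stack=[( T * ( F] ptr=5 lookahead=) remaining=[) ) $]
Step 9: reduce T->F. Stack=[( T * ( T] ptr=5 lookahead=) remaining=[) ) $]
Step 10: reduce E->T. Stack=[( T * ( E] ptr=5 lookahead=) remaining=[) ) $]
Step 11: shift ). Stack=[( T * ( E )] ptr=6 lookahead=) remaining=[) $]
Step 12: reduce F->( E ). Stack=[( T * F] ptr=6 lookahead=) remaining=[) $]
Step 13: reduce T->T * F. Stack=[( T] ptr=6 lookahead=) remaining=[) $]
Step 14: reduce E->T. Stack=[( E] ptr=6 lookahead=) remaining=[) $]
Step 15: shift ). Stack=[( E )] ptr=7 lookahead=$ remaining=[$]
Step 16: reduce F->( E ). Stack=[F] ptr=7 lookahead=$ remaining=[$]
Step 17: reduce T->F. Stack=[T] ptr=7 lookahead=$ remaining=[$]
Step 18: reduce E->T. Stack=[E] ptr=7 lookahead=$ remaining=[$]
Step 19: accept. Stack=[E] ptr=7 lookahead=$ remaining=[$]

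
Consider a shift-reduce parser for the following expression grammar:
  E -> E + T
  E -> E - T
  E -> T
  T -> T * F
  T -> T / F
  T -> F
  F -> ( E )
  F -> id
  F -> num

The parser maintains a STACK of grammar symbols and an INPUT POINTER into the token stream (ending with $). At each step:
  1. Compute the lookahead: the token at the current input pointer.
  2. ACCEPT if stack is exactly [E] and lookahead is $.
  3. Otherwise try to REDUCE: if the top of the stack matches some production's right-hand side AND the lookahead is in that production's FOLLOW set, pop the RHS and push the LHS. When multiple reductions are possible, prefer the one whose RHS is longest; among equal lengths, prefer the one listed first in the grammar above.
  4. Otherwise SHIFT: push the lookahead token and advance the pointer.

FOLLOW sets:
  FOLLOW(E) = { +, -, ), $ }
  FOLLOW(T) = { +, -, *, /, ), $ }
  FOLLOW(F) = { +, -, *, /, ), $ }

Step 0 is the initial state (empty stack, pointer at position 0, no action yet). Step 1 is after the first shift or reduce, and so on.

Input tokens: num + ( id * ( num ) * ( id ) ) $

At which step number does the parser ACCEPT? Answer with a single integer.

Step 1: shift num. Stack=[num] ptr=1 lookahead=+ remaining=[+ ( id * ( num ) * ( id ) ) $]
Step 2: reduce F->num. Stack=[F] ptr=1 lookahead=+ remaining=[+ ( id * ( num ) * ( id ) ) $]
Step 3: reduce T->F. Stack=[T] ptr=1 lookahead=+ remaining=[+ ( id * ( num ) * ( id ) ) $]
Step 4: reduce E->T. Stack=[E] ptr=1 lookahead=+ remaining=[+ ( id * ( num ) * ( id ) ) $]
Step 5: shift +. Stack=[E +] ptr=2 lookahead=( remaining=[( id * ( num ) * ( id ) ) $]
Step 6: shift (. Stack=[E + (] ptr=3 lookahead=id remaining=[id * ( num ) * ( id ) ) $]
Step 7: shift id. Stack=[E + ( id] ptr=4 lookahead=* remaining=[* ( num ) * ( id ) ) $]
Step 8: reduce F->id. Stack=[E + ( F] ptr=4 lookahead=* remaining=[* ( num ) * ( id ) ) $]
Step 9: reduce T->F. Stack=[E + ( T] ptr=4 lookahead=* remaining=[* ( num ) * ( id ) ) $]
Step 10: shift *. Stack=[E + ( T *] ptr=5 lookahead=( remaining=[( num ) * ( id ) ) $]
Step 11: shift (. Stack=[E + ( T * (] ptr=6 lookahead=num remaining=[num ) * ( id ) ) $]
Step 12: shift num. Stack=[E + ( T * ( num] ptr=7 lookahead=) remaining=[) * ( id ) ) $]
Step 13: reduce F->num. Stack=[E + ( T * ( F] ptr=7 lookahead=) remaining=[) * ( id ) ) $]
Step 14: reduce T->F. Stack=[E + ( T * ( T] ptr=7 lookahead=) remaining=[) * ( id ) ) $]
Step 15: reduce E->T. Stack=[E + ( T * ( E] ptr=7 lookahead=) remaining=[) * ( id ) ) $]
Step 16: shift ). Stack=[E + ( T * ( E )] ptr=8 lookahead=* remaining=[* ( id ) ) $]
Step 17: reduce F->( E ). Stack=[E + ( T * F] ptr=8 lookahead=* remaining=[* ( id ) ) $]
Step 18: reduce T->T * F. Stack=[E + ( T] ptr=8 lookahead=* remaining=[* ( id ) ) $]
Step 19: shift *. Stack=[E + ( T *] ptr=9 lookahead=( remaining=[( id ) ) $]
Step 20: shift (. Stack=[E + ( T * (] ptr=10 lookahead=id remaining=[id ) ) $]
Step 21: shift id. Stack=[E + ( T * ( id] ptr=11 lookahead=) remaining=[) ) $]
Step 22: reduce F->id. Stack=[E + ( T * ( F] ptr=11 lookahead=) remaining=[) ) $]
Step 23: reduce T->F. Stack=[E + ( T * ( T] ptr=11 lookahead=) remaining=[) ) $]
Step 24: reduce E->T. Stack=[E + ( T * ( E] ptr=11 lookahead=) remaining=[) ) $]
Step 25: shift ). Stack=[E + ( T * ( E )] ptr=12 lookahead=) remaining=[) $]
Step 26: reduce F->( E ). Stack=[E + ( T * F] ptr=12 lookahead=) remaining=[) $]
Step 27: reduce T->T * F. Stack=[E + ( T] ptr=12 lookahead=) remaining=[) $]
Step 28: reduce E->T. Stack=[E + ( E] ptr=12 lookahead=) remaining=[) $]
Step 29: shift ). Stack=[E + ( E )] ptr=13 lookahead=$ remaining=[$]
Step 30: reduce F->( E ). Stack=[E + F] ptr=13 lookahead=$ remaining=[$]
Step 31: reduce T->F. Stack=[E + T] ptr=13 lookahead=$ remaining=[$]
Step 32: reduce E->E + T. Stack=[E] ptr=13 lookahead=$ remaining=[$]
Step 33: accept. Stack=[E] ptr=13 lookahead=$ remaining=[$]

Answer: 33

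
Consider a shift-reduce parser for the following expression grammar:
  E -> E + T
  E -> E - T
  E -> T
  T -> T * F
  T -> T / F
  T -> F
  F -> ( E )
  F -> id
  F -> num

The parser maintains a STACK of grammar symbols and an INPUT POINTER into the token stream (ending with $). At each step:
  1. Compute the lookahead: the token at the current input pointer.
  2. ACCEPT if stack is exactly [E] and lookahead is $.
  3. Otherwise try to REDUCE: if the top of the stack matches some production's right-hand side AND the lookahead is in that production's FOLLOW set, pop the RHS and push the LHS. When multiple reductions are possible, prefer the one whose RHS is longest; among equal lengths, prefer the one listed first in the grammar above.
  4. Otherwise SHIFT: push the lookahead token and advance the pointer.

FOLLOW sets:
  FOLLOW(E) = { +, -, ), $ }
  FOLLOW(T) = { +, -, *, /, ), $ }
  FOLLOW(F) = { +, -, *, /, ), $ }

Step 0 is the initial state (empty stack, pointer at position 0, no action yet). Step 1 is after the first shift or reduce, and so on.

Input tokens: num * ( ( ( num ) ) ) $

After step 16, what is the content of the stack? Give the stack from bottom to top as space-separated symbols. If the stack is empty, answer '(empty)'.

Step 1: shift num. Stack=[num] ptr=1 lookahead=* remaining=[* ( ( ( num ) ) ) $]
Step 2: reduce F->num. Stack=[F] ptr=1 lookahead=* remaining=[* ( ( ( num ) ) ) $]
Step 3: reduce T->F. Stack=[T] ptr=1 lookahead=* remaining=[* ( ( ( num ) ) ) $]
Step 4: shift *. Stack=[T *] ptr=2 lookahead=( remaining=[( ( ( num ) ) ) $]
Step 5: shift (. Stack=[T * (] ptr=3 lookahead=( remaining=[( ( num ) ) ) $]
Step 6: shift (. Stack=[T * ( (] ptr=4 lookahead=( remaining=[( num ) ) ) $]
Step 7: shift (. Stack=[T * ( ( (] ptr=5 lookahead=num remaining=[num ) ) ) $]
Step 8: shift num. Stack=[T * ( ( ( num] ptr=6 lookahead=) remaining=[) ) ) $]
Step 9: reduce F->num. Stack=[T * ( ( ( F] ptr=6 lookahead=) remaining=[) ) ) $]
Step 10: reduce T->F. Stack=[T * ( ( ( T] ptr=6 lookahead=) remaining=[) ) ) $]
Step 11: reduce E->T. Stack=[T * ( ( ( E] ptr=6 lookahead=) remaining=[) ) ) $]
Step 12: shift ). Stack=[T * ( ( ( E )] ptr=7 lookahead=) remaining=[) ) $]
Step 13: reduce F->( E ). Stack=[T * ( ( F] ptr=7 lookahead=) remaining=[) ) $]
Step 14: reduce T->F. Stack=[T * ( ( T] ptr=7 lookahead=) remaining=[) ) $]
Step 15: reduce E->T. Stack=[T * ( ( E] ptr=7 lookahead=) remaining=[) ) $]
Step 16: shift ). Stack=[T * ( ( E )] ptr=8 lookahead=) remaining=[) $]

Answer: T * ( ( E )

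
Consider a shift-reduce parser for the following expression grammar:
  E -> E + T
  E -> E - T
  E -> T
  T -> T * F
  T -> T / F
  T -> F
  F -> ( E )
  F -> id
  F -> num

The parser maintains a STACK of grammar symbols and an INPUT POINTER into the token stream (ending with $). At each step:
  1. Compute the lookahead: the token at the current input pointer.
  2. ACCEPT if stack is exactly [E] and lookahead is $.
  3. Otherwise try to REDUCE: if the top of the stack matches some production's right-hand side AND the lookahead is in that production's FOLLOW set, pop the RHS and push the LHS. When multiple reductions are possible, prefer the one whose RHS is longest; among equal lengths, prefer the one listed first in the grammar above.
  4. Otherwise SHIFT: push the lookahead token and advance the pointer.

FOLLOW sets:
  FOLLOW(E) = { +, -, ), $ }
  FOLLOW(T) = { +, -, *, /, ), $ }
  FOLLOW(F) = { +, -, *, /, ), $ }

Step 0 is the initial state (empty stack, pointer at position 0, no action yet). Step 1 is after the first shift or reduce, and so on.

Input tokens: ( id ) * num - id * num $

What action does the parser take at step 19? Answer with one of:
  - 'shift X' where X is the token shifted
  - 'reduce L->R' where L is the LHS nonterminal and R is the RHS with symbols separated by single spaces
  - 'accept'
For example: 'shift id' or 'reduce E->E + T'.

Answer: shift num

Derivation:
Step 1: shift (. Stack=[(] ptr=1 lookahead=id remaining=[id ) * num - id * num $]
Step 2: shift id. Stack=[( id] ptr=2 lookahead=) remaining=[) * num - id * num $]
Step 3: reduce F->id. Stack=[( F] ptr=2 lookahead=) remaining=[) * num - id * num $]
Step 4: reduce T->F. Stack=[( T] ptr=2 lookahead=) remaining=[) * num - id * num $]
Step 5: reduce E->T. Stack=[( E] ptr=2 lookahead=) remaining=[) * num - id * num $]
Step 6: shift ). Stack=[( E )] ptr=3 lookahead=* remaining=[* num - id * num $]
Step 7: reduce F->( E ). Stack=[F] ptr=3 lookahead=* remaining=[* num - id * num $]
Step 8: reduce T->F. Stack=[T] ptr=3 lookahead=* remaining=[* num - id * num $]
Step 9: shift *. Stack=[T *] ptr=4 lookahead=num remaining=[num - id * num $]
Step 10: shift num. Stack=[T * num] ptr=5 lookahead=- remaining=[- id * num $]
Step 11: reduce F->num. Stack=[T * F] ptr=5 lookahead=- remaining=[- id * num $]
Step 12: reduce T->T * F. Stack=[T] ptr=5 lookahead=- remaining=[- id * num $]
Step 13: reduce E->T. Stack=[E] ptr=5 lookahead=- remaining=[- id * num $]
Step 14: shift -. Stack=[E -] ptr=6 lookahead=id remaining=[id * num $]
Step 15: shift id. Stack=[E - id] ptr=7 lookahead=* remaining=[* num $]
Step 16: reduce F->id. Stack=[E - F] ptr=7 lookahead=* remaining=[* num $]
Step 17: reduce T->F. Stack=[E - T] ptr=7 lookahead=* remaining=[* num $]
Step 18: shift *. Stack=[E - T *] ptr=8 lookahead=num remaining=[num $]
Step 19: shift num. Stack=[E - T * num] ptr=9 lookahead=$ remaining=[$]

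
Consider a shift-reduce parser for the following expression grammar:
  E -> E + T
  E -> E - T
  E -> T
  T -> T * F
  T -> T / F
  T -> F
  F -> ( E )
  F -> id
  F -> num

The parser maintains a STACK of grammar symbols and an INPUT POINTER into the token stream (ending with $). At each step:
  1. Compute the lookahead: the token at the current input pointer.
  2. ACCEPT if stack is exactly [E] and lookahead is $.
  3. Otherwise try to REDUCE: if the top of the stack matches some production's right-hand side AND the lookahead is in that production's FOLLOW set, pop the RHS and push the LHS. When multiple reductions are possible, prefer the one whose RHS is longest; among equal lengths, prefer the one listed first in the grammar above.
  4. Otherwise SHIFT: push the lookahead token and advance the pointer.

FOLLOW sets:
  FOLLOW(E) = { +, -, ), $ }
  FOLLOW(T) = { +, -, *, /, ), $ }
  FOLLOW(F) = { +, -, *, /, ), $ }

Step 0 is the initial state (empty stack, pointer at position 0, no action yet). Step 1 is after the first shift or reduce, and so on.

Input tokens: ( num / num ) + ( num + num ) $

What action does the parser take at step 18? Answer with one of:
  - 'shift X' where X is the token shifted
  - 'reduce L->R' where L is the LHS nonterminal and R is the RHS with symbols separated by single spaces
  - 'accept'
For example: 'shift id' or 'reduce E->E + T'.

Answer: reduce T->F

Derivation:
Step 1: shift (. Stack=[(] ptr=1 lookahead=num remaining=[num / num ) + ( num + num ) $]
Step 2: shift num. Stack=[( num] ptr=2 lookahead=/ remaining=[/ num ) + ( num + num ) $]
Step 3: reduce F->num. Stack=[( F] ptr=2 lookahead=/ remaining=[/ num ) + ( num + num ) $]
Step 4: reduce T->F. Stack=[( T] ptr=2 lookahead=/ remaining=[/ num ) + ( num + num ) $]
Step 5: shift /. Stack=[( T /] ptr=3 lookahead=num remaining=[num ) + ( num + num ) $]
Step 6: shift num. Stack=[( T / num] ptr=4 lookahead=) remaining=[) + ( num + num ) $]
Step 7: reduce F->num. Stack=[( T / F] ptr=4 lookahead=) remaining=[) + ( num + num ) $]
Step 8: reduce T->T / F. Stack=[( T] ptr=4 lookahead=) remaining=[) + ( num + num ) $]
Step 9: reduce E->T. Stack=[( E] ptr=4 lookahead=) remaining=[) + ( num + num ) $]
Step 10: shift ). Stack=[( E )] ptr=5 lookahead=+ remaining=[+ ( num + num ) $]
Step 11: reduce F->( E ). Stack=[F] ptr=5 lookahead=+ remaining=[+ ( num + num ) $]
Step 12: reduce T->F. Stack=[T] ptr=5 lookahead=+ remaining=[+ ( num + num ) $]
Step 13: reduce E->T. Stack=[E] ptr=5 lookahead=+ remaining=[+ ( num + num ) $]
Step 14: shift +. Stack=[E +] ptr=6 lookahead=( remaining=[( num + num ) $]
Step 15: shift (. Stack=[E + (] ptr=7 lookahead=num remaining=[num + num ) $]
Step 16: shift num. Stack=[E + ( num] ptr=8 lookahead=+ remaining=[+ num ) $]
Step 17: reduce F->num. Stack=[E + ( F] ptr=8 lookahead=+ remaining=[+ num ) $]
Step 18: reduce T->F. Stack=[E + ( T] ptr=8 lookahead=+ remaining=[+ num ) $]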